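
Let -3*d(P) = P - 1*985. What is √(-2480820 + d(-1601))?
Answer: I*√2479958 ≈ 1574.8*I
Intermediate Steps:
d(P) = 985/3 - P/3 (d(P) = -(P - 1*985)/3 = -(P - 985)/3 = -(-985 + P)/3 = 985/3 - P/3)
√(-2480820 + d(-1601)) = √(-2480820 + (985/3 - ⅓*(-1601))) = √(-2480820 + (985/3 + 1601/3)) = √(-2480820 + 862) = √(-2479958) = I*√2479958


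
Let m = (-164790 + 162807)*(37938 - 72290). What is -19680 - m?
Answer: -68139696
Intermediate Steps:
m = 68120016 (m = -1983*(-34352) = 68120016)
-19680 - m = -19680 - 1*68120016 = -19680 - 68120016 = -68139696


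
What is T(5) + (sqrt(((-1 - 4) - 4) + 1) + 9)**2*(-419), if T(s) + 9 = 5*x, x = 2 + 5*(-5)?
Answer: -30711 - 15084*I*sqrt(2) ≈ -30711.0 - 21332.0*I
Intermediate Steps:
x = -23 (x = 2 - 25 = -23)
T(s) = -124 (T(s) = -9 + 5*(-23) = -9 - 115 = -124)
T(5) + (sqrt(((-1 - 4) - 4) + 1) + 9)**2*(-419) = -124 + (sqrt(((-1 - 4) - 4) + 1) + 9)**2*(-419) = -124 + (sqrt((-5 - 4) + 1) + 9)**2*(-419) = -124 + (sqrt(-9 + 1) + 9)**2*(-419) = -124 + (sqrt(-8) + 9)**2*(-419) = -124 + (2*I*sqrt(2) + 9)**2*(-419) = -124 + (9 + 2*I*sqrt(2))**2*(-419) = -124 - 419*(9 + 2*I*sqrt(2))**2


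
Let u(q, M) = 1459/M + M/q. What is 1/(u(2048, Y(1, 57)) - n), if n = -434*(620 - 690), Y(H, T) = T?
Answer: -116736/3543448399 ≈ -3.2944e-5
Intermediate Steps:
n = 30380 (n = -434*(-70) = 30380)
1/(u(2048, Y(1, 57)) - n) = 1/((1459/57 + 57/2048) - 1*30380) = 1/((1459*(1/57) + 57*(1/2048)) - 30380) = 1/((1459/57 + 57/2048) - 30380) = 1/(2991281/116736 - 30380) = 1/(-3543448399/116736) = -116736/3543448399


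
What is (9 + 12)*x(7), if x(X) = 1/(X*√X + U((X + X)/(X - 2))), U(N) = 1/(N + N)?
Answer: -980/89629 + 38416*√7/89629 ≈ 1.1231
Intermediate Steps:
U(N) = 1/(2*N)
x(X) = 1/(X^(3/2) + (-2 + X)/(4*X)) (x(X) = 1/(X*√X + 1/(2*(((X + X)/(X - 2))))) = 1/(X^(3/2) + 1/(2*(((2*X)/(-2 + X))))) = 1/(X^(3/2) + 1/(2*((2*X/(-2 + X))))) = 1/(X^(3/2) + ((-2 + X)/(2*X))/2) = 1/(X^(3/2) + (-2 + X)/(4*X)))
(9 + 12)*x(7) = (9 + 12)*(4*7/(-2 + 7 + 4*7^(5/2))) = 21*(4*7/(-2 + 7 + 4*(49*√7))) = 21*(4*7/(-2 + 7 + 196*√7)) = 21*(4*7/(5 + 196*√7)) = 21*(28/(5 + 196*√7)) = 588/(5 + 196*√7)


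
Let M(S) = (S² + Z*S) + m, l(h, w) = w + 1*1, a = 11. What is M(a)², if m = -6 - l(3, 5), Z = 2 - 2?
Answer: 11881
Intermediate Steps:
Z = 0
l(h, w) = 1 + w (l(h, w) = w + 1 = 1 + w)
m = -12 (m = -6 - (1 + 5) = -6 - 1*6 = -6 - 6 = -12)
M(S) = -12 + S² (M(S) = (S² + 0*S) - 12 = (S² + 0) - 12 = S² - 12 = -12 + S²)
M(a)² = (-12 + 11²)² = (-12 + 121)² = 109² = 11881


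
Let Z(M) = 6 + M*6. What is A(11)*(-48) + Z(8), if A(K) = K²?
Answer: -5754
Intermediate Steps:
Z(M) = 6 + 6*M
A(11)*(-48) + Z(8) = 11²*(-48) + (6 + 6*8) = 121*(-48) + (6 + 48) = -5808 + 54 = -5754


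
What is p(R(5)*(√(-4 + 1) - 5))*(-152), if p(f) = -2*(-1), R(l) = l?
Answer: -304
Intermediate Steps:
p(f) = 2
p(R(5)*(√(-4 + 1) - 5))*(-152) = 2*(-152) = -304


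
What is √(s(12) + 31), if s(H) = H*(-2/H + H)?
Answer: √173 ≈ 13.153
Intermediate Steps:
s(H) = H*(H - 2/H)
√(s(12) + 31) = √((-2 + 12²) + 31) = √((-2 + 144) + 31) = √(142 + 31) = √173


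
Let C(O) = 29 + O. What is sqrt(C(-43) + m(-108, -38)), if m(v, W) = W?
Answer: 2*I*sqrt(13) ≈ 7.2111*I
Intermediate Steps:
sqrt(C(-43) + m(-108, -38)) = sqrt((29 - 43) - 38) = sqrt(-14 - 38) = sqrt(-52) = 2*I*sqrt(13)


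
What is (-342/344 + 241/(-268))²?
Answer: 29757025/8300161 ≈ 3.5851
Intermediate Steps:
(-342/344 + 241/(-268))² = (-342*1/344 + 241*(-1/268))² = (-171/172 - 241/268)² = (-5455/2881)² = 29757025/8300161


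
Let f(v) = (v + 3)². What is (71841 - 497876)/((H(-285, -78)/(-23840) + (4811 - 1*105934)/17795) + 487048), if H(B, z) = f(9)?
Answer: -451845052370/516548308599 ≈ -0.87474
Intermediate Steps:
f(v) = (3 + v)²
H(B, z) = 144 (H(B, z) = (3 + 9)² = 12² = 144)
(71841 - 497876)/((H(-285, -78)/(-23840) + (4811 - 1*105934)/17795) + 487048) = (71841 - 497876)/((144/(-23840) + (4811 - 1*105934)/17795) + 487048) = -426035/((144*(-1/23840) + (4811 - 105934)*(1/17795)) + 487048) = -426035/((-9/1490 - 101123*1/17795) + 487048) = -426035/((-9/1490 - 101123/17795) + 487048) = -426035/(-6033337/1060582 + 487048) = -426035/516548308599/1060582 = -426035*1060582/516548308599 = -451845052370/516548308599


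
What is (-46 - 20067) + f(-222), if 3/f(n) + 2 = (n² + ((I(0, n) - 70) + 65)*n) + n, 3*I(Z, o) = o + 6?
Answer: -1330555399/66154 ≈ -20113.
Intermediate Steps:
I(Z, o) = 2 + o/3 (I(Z, o) = (o + 6)/3 = (6 + o)/3 = 2 + o/3)
f(n) = 3/(-2 + n + n² + n*(-3 + n/3)) (f(n) = 3/(-2 + ((n² + (((2 + n/3) - 70) + 65)*n) + n)) = 3/(-2 + ((n² + ((-68 + n/3) + 65)*n) + n)) = 3/(-2 + ((n² + (-3 + n/3)*n) + n)) = 3/(-2 + ((n² + n*(-3 + n/3)) + n)) = 3/(-2 + (n + n² + n*(-3 + n/3))) = 3/(-2 + n + n² + n*(-3 + n/3)))
(-46 - 20067) + f(-222) = (-46 - 20067) + 9/(2*(-3 - 3*(-222) + 2*(-222)²)) = -20113 + 9/(2*(-3 + 666 + 2*49284)) = -20113 + 9/(2*(-3 + 666 + 98568)) = -20113 + (9/2)/99231 = -20113 + (9/2)*(1/99231) = -20113 + 3/66154 = -1330555399/66154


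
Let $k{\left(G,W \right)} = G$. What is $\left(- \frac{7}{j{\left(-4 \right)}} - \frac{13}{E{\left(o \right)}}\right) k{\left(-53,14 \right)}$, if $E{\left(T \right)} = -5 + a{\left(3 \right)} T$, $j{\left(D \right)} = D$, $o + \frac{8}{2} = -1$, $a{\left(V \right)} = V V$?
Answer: $- \frac{10653}{100} \approx -106.53$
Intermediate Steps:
$a{\left(V \right)} = V^{2}$
$o = -5$ ($o = -4 - 1 = -5$)
$E{\left(T \right)} = -5 + 9 T$ ($E{\left(T \right)} = -5 + 3^{2} T = -5 + 9 T$)
$\left(- \frac{7}{j{\left(-4 \right)}} - \frac{13}{E{\left(o \right)}}\right) k{\left(-53,14 \right)} = \left(- \frac{7}{-4} - \frac{13}{-5 + 9 \left(-5\right)}\right) \left(-53\right) = \left(\left(-7\right) \left(- \frac{1}{4}\right) - \frac{13}{-5 - 45}\right) \left(-53\right) = \left(\frac{7}{4} - \frac{13}{-50}\right) \left(-53\right) = \left(\frac{7}{4} - - \frac{13}{50}\right) \left(-53\right) = \left(\frac{7}{4} + \frac{13}{50}\right) \left(-53\right) = \frac{201}{100} \left(-53\right) = - \frac{10653}{100}$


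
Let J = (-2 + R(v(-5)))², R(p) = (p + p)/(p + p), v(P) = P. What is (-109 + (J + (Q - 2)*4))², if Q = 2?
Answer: 11664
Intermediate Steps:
R(p) = 1 (R(p) = (2*p)/((2*p)) = (2*p)*(1/(2*p)) = 1)
J = 1 (J = (-2 + 1)² = (-1)² = 1)
(-109 + (J + (Q - 2)*4))² = (-109 + (1 + (2 - 2)*4))² = (-109 + (1 + 0*4))² = (-109 + (1 + 0))² = (-109 + 1)² = (-108)² = 11664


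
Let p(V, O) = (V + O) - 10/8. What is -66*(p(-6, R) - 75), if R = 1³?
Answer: 10725/2 ≈ 5362.5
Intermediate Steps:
R = 1
p(V, O) = -5/4 + O + V (p(V, O) = (O + V) - 10*⅛ = (O + V) - 5/4 = -5/4 + O + V)
-66*(p(-6, R) - 75) = -66*((-5/4 + 1 - 6) - 75) = -66*(-25/4 - 75) = -66*(-325/4) = 10725/2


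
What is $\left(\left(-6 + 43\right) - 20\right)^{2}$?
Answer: $289$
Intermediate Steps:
$\left(\left(-6 + 43\right) - 20\right)^{2} = \left(37 - 20\right)^{2} = 17^{2} = 289$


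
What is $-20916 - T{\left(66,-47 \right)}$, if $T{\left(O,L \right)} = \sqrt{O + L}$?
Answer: $-20916 - \sqrt{19} \approx -20920.0$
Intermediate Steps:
$T{\left(O,L \right)} = \sqrt{L + O}$
$-20916 - T{\left(66,-47 \right)} = -20916 - \sqrt{-47 + 66} = -20916 - \sqrt{19}$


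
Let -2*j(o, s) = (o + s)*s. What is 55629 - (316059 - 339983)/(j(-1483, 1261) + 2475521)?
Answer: 36374307098/653873 ≈ 55629.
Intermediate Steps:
j(o, s) = -s*(o + s)/2 (j(o, s) = -(o + s)*s/2 = -s*(o + s)/2)
55629 - (316059 - 339983)/(j(-1483, 1261) + 2475521) = 55629 - (316059 - 339983)/(-½*1261*(-1483 + 1261) + 2475521) = 55629 - (-23924)/(-½*1261*(-222) + 2475521) = 55629 - (-23924)/(139971 + 2475521) = 55629 - (-23924)/2615492 = 55629 - 1*(-5981/653873) = 55629 + 5981/653873 = 36374307098/653873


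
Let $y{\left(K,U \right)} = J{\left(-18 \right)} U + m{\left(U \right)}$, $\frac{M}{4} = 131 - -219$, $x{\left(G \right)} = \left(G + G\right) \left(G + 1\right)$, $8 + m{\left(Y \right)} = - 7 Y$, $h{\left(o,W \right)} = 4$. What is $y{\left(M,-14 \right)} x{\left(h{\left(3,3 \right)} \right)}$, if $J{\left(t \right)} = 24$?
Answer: $-9840$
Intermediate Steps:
$m{\left(Y \right)} = -8 - 7 Y$
$x{\left(G \right)} = 2 G \left(1 + G\right)$
$M = 1400$ ($M = 4 \left(131 - -219\right) = 4 \left(131 + 219\right) = 4 \cdot 350 = 1400$)
$y{\left(K,U \right)} = -8 + 17 U$ ($y{\left(K,U \right)} = 24 U - \left(8 + 7 U\right) = -8 + 17 U$)
$y{\left(M,-14 \right)} x{\left(h{\left(3,3 \right)} \right)} = \left(-8 + 17 \left(-14\right)\right) 2 \cdot 4 \left(1 + 4\right) = \left(-8 - 238\right) 2 \cdot 4 \cdot 5 = \left(-246\right) 40 = -9840$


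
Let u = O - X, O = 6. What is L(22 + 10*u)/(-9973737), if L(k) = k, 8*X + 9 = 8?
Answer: -37/4432772 ≈ -8.3469e-6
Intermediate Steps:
X = -1/8 (X = -9/8 + (1/8)*8 = -9/8 + 1 = -1/8 ≈ -0.12500)
u = 49/8 (u = 6 - 1*(-1/8) = 6 + 1/8 = 49/8 ≈ 6.1250)
L(22 + 10*u)/(-9973737) = (22 + 10*(49/8))/(-9973737) = (22 + 245/4)*(-1/9973737) = (333/4)*(-1/9973737) = -37/4432772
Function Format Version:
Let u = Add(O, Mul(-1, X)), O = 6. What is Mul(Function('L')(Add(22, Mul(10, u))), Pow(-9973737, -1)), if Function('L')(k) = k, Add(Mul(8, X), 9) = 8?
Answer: Rational(-37, 4432772) ≈ -8.3469e-6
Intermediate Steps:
X = Rational(-1, 8) (X = Add(Rational(-9, 8), Mul(Rational(1, 8), 8)) = Add(Rational(-9, 8), 1) = Rational(-1, 8) ≈ -0.12500)
u = Rational(49, 8) (u = Add(6, Mul(-1, Rational(-1, 8))) = Add(6, Rational(1, 8)) = Rational(49, 8) ≈ 6.1250)
Mul(Function('L')(Add(22, Mul(10, u))), Pow(-9973737, -1)) = Mul(Add(22, Mul(10, Rational(49, 8))), Pow(-9973737, -1)) = Mul(Add(22, Rational(245, 4)), Rational(-1, 9973737)) = Mul(Rational(333, 4), Rational(-1, 9973737)) = Rational(-37, 4432772)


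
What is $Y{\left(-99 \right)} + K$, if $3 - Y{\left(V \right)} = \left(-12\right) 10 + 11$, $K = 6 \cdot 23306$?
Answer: $139948$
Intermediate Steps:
$K = 139836$
$Y{\left(V \right)} = 112$ ($Y{\left(V \right)} = 3 - \left(\left(-12\right) 10 + 11\right) = 3 - \left(-120 + 11\right) = 3 - -109 = 3 + 109 = 112$)
$Y{\left(-99 \right)} + K = 112 + 139836 = 139948$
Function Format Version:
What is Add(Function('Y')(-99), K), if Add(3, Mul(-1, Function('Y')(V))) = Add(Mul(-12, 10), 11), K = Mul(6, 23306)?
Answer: 139948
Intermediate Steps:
K = 139836
Function('Y')(V) = 112 (Function('Y')(V) = Add(3, Mul(-1, Add(Mul(-12, 10), 11))) = Add(3, Mul(-1, Add(-120, 11))) = Add(3, Mul(-1, -109)) = Add(3, 109) = 112)
Add(Function('Y')(-99), K) = Add(112, 139836) = 139948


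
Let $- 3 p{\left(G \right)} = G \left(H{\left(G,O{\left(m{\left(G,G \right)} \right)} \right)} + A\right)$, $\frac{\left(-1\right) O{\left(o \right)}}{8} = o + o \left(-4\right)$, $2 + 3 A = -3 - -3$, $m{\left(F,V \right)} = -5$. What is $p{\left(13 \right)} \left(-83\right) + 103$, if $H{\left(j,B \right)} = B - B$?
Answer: $- \frac{1231}{9} \approx -136.78$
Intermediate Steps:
$A = - \frac{2}{3}$ ($A = - \frac{2}{3} + \frac{-3 - -3}{3} = - \frac{2}{3} + \frac{-3 + 3}{3} = - \frac{2}{3} + \frac{1}{3} \cdot 0 = - \frac{2}{3} + 0 = - \frac{2}{3} \approx -0.66667$)
$O{\left(o \right)} = 24 o$ ($O{\left(o \right)} = - 8 \left(o + o \left(-4\right)\right) = - 8 \left(o - 4 o\right) = - 8 \left(- 3 o\right) = 24 o$)
$H{\left(j,B \right)} = 0$
$p{\left(G \right)} = \frac{2 G}{9}$ ($p{\left(G \right)} = - \frac{G \left(0 - \frac{2}{3}\right)}{3} = - \frac{G \left(- \frac{2}{3}\right)}{3} = - \frac{\left(- \frac{2}{3}\right) G}{3} = \frac{2 G}{9}$)
$p{\left(13 \right)} \left(-83\right) + 103 = \frac{2}{9} \cdot 13 \left(-83\right) + 103 = \frac{26}{9} \left(-83\right) + 103 = - \frac{2158}{9} + 103 = - \frac{1231}{9}$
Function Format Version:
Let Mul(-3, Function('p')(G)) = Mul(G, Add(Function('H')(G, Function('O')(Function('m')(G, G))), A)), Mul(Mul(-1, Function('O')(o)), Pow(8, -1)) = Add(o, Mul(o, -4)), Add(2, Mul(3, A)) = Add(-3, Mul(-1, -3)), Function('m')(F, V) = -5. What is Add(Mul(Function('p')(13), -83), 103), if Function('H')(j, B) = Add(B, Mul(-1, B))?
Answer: Rational(-1231, 9) ≈ -136.78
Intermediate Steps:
A = Rational(-2, 3) (A = Add(Rational(-2, 3), Mul(Rational(1, 3), Add(-3, Mul(-1, -3)))) = Add(Rational(-2, 3), Mul(Rational(1, 3), Add(-3, 3))) = Add(Rational(-2, 3), Mul(Rational(1, 3), 0)) = Add(Rational(-2, 3), 0) = Rational(-2, 3) ≈ -0.66667)
Function('O')(o) = Mul(24, o) (Function('O')(o) = Mul(-8, Add(o, Mul(o, -4))) = Mul(-8, Add(o, Mul(-4, o))) = Mul(-8, Mul(-3, o)) = Mul(24, o))
Function('H')(j, B) = 0
Function('p')(G) = Mul(Rational(2, 9), G) (Function('p')(G) = Mul(Rational(-1, 3), Mul(G, Add(0, Rational(-2, 3)))) = Mul(Rational(-1, 3), Mul(G, Rational(-2, 3))) = Mul(Rational(-1, 3), Mul(Rational(-2, 3), G)) = Mul(Rational(2, 9), G))
Add(Mul(Function('p')(13), -83), 103) = Add(Mul(Mul(Rational(2, 9), 13), -83), 103) = Add(Mul(Rational(26, 9), -83), 103) = Add(Rational(-2158, 9), 103) = Rational(-1231, 9)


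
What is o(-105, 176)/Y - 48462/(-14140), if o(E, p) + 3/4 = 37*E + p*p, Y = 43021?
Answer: 224358167/55301540 ≈ 4.0570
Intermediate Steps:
o(E, p) = -¾ + p² + 37*E (o(E, p) = -¾ + (37*E + p*p) = -¾ + (37*E + p²) = -¾ + (p² + 37*E) = -¾ + p² + 37*E)
o(-105, 176)/Y - 48462/(-14140) = (-¾ + 176² + 37*(-105))/43021 - 48462/(-14140) = (-¾ + 30976 - 3885)*(1/43021) - 48462*(-1/14140) = (108361/4)*(1/43021) + 24231/7070 = 9851/15644 + 24231/7070 = 224358167/55301540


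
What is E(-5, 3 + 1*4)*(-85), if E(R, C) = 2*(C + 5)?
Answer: -2040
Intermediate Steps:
E(R, C) = 10 + 2*C (E(R, C) = 2*(5 + C) = 10 + 2*C)
E(-5, 3 + 1*4)*(-85) = (10 + 2*(3 + 1*4))*(-85) = (10 + 2*(3 + 4))*(-85) = (10 + 2*7)*(-85) = (10 + 14)*(-85) = 24*(-85) = -2040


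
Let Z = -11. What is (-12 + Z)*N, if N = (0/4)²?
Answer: 0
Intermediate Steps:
N = 0 (N = (0*(¼))² = 0² = 0)
(-12 + Z)*N = (-12 - 11)*0 = -23*0 = 0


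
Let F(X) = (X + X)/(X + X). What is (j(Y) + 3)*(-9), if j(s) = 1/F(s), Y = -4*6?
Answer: -36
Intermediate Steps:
F(X) = 1 (F(X) = (2*X)/((2*X)) = (2*X)*(1/(2*X)) = 1)
Y = -24
j(s) = 1 (j(s) = 1/1 = 1)
(j(Y) + 3)*(-9) = (1 + 3)*(-9) = 4*(-9) = -36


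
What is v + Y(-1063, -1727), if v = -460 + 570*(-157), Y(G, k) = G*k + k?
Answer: 1744124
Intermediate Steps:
Y(G, k) = k + G*k
v = -89950 (v = -460 - 89490 = -89950)
v + Y(-1063, -1727) = -89950 - 1727*(1 - 1063) = -89950 - 1727*(-1062) = -89950 + 1834074 = 1744124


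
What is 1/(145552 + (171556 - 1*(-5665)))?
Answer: 1/322773 ≈ 3.0982e-6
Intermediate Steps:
1/(145552 + (171556 - 1*(-5665))) = 1/(145552 + (171556 + 5665)) = 1/(145552 + 177221) = 1/322773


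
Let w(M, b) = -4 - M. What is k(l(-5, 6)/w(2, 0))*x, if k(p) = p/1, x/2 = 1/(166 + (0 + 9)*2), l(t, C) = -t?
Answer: -5/552 ≈ -0.0090580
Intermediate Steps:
x = 1/92 (x = 2/(166 + (0 + 9)*2) = 2/(166 + 9*2) = 2/(166 + 18) = 2/184 = 2*(1/184) = 1/92 ≈ 0.010870)
k(p) = p (k(p) = p*1 = p)
k(l(-5, 6)/w(2, 0))*x = ((-1*(-5))/(-4 - 1*2))*(1/92) = (5/(-4 - 2))*(1/92) = (5/(-6))*(1/92) = (5*(-⅙))*(1/92) = -⅚*1/92 = -5/552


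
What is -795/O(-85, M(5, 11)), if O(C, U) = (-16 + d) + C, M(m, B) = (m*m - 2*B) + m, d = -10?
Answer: 265/37 ≈ 7.1622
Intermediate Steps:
M(m, B) = m + m² - 2*B (M(m, B) = (m² - 2*B) + m = m + m² - 2*B)
O(C, U) = -26 + C (O(C, U) = (-16 - 10) + C = -26 + C)
-795/O(-85, M(5, 11)) = -795/(-26 - 85) = -795/(-111) = -795*(-1/111) = 265/37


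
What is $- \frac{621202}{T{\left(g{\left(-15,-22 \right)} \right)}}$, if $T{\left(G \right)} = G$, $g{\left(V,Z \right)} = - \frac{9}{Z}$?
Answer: $- \frac{13666444}{9} \approx -1.5185 \cdot 10^{6}$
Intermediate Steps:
$- \frac{621202}{T{\left(g{\left(-15,-22 \right)} \right)}} = - \frac{621202}{\left(-9\right) \frac{1}{-22}} = - \frac{621202}{\left(-9\right) \left(- \frac{1}{22}\right)} = - \frac{621202}{\frac{9}{22}} = \left(-621202\right) \frac{22}{9} = - \frac{13666444}{9}$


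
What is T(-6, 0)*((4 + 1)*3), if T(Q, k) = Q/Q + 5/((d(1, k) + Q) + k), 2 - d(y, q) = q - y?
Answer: -10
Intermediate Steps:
d(y, q) = 2 + y - q (d(y, q) = 2 - (q - y) = 2 + (y - q) = 2 + y - q)
T(Q, k) = 1 + 5/(3 + Q) (T(Q, k) = Q/Q + 5/(((2 + 1 - k) + Q) + k) = 1 + 5/(((3 - k) + Q) + k) = 1 + 5/((3 + Q - k) + k) = 1 + 5/(3 + Q))
T(-6, 0)*((4 + 1)*3) = ((8 - 6)/(3 - 6))*((4 + 1)*3) = (2/(-3))*(5*3) = -⅓*2*15 = -⅔*15 = -10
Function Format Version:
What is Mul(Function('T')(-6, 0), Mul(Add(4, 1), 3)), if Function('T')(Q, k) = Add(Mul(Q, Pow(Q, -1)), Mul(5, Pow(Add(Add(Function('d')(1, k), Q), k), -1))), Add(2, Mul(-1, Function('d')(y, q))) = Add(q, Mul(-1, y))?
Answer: -10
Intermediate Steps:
Function('d')(y, q) = Add(2, y, Mul(-1, q)) (Function('d')(y, q) = Add(2, Mul(-1, Add(q, Mul(-1, y)))) = Add(2, Add(y, Mul(-1, q))) = Add(2, y, Mul(-1, q)))
Function('T')(Q, k) = Add(1, Mul(5, Pow(Add(3, Q), -1))) (Function('T')(Q, k) = Add(Mul(Q, Pow(Q, -1)), Mul(5, Pow(Add(Add(Add(2, 1, Mul(-1, k)), Q), k), -1))) = Add(1, Mul(5, Pow(Add(Add(Add(3, Mul(-1, k)), Q), k), -1))) = Add(1, Mul(5, Pow(Add(Add(3, Q, Mul(-1, k)), k), -1))) = Add(1, Mul(5, Pow(Add(3, Q), -1))))
Mul(Function('T')(-6, 0), Mul(Add(4, 1), 3)) = Mul(Mul(Pow(Add(3, -6), -1), Add(8, -6)), Mul(Add(4, 1), 3)) = Mul(Mul(Pow(-3, -1), 2), Mul(5, 3)) = Mul(Mul(Rational(-1, 3), 2), 15) = Mul(Rational(-2, 3), 15) = -10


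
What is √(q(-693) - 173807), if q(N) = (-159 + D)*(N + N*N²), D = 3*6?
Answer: √46926494443 ≈ 2.1663e+5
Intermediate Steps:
D = 18
q(N) = -141*N - 141*N³ (q(N) = (-159 + 18)*(N + N*N²) = -141*(N + N³) = -141*N - 141*N³)
√(q(-693) - 173807) = √(141*(-693)*(-1 - 1*(-693)²) - 173807) = √(141*(-693)*(-1 - 1*480249) - 173807) = √(141*(-693)*(-1 - 480249) - 173807) = √(141*(-693)*(-480250) - 173807) = √(46926668250 - 173807) = √46926494443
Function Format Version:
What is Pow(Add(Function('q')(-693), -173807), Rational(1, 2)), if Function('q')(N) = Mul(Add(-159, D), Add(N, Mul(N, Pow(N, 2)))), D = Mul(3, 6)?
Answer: Pow(46926494443, Rational(1, 2)) ≈ 2.1663e+5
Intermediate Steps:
D = 18
Function('q')(N) = Add(Mul(-141, N), Mul(-141, Pow(N, 3))) (Function('q')(N) = Mul(Add(-159, 18), Add(N, Mul(N, Pow(N, 2)))) = Mul(-141, Add(N, Pow(N, 3))) = Add(Mul(-141, N), Mul(-141, Pow(N, 3))))
Pow(Add(Function('q')(-693), -173807), Rational(1, 2)) = Pow(Add(Mul(141, -693, Add(-1, Mul(-1, Pow(-693, 2)))), -173807), Rational(1, 2)) = Pow(Add(Mul(141, -693, Add(-1, Mul(-1, 480249))), -173807), Rational(1, 2)) = Pow(Add(Mul(141, -693, Add(-1, -480249)), -173807), Rational(1, 2)) = Pow(Add(Mul(141, -693, -480250), -173807), Rational(1, 2)) = Pow(Add(46926668250, -173807), Rational(1, 2)) = Pow(46926494443, Rational(1, 2))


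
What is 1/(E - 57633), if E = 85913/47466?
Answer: -47466/2735522065 ≈ -1.7352e-5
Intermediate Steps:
E = 85913/47466 (E = 85913*(1/47466) = 85913/47466 ≈ 1.8100)
1/(E - 57633) = 1/(85913/47466 - 57633) = 1/(-2735522065/47466) = -47466/2735522065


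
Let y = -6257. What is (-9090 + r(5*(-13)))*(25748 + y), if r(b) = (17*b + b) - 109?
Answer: -202102179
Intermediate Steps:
r(b) = -109 + 18*b (r(b) = 18*b - 109 = -109 + 18*b)
(-9090 + r(5*(-13)))*(25748 + y) = (-9090 + (-109 + 18*(5*(-13))))*(25748 - 6257) = (-9090 + (-109 + 18*(-65)))*19491 = (-9090 + (-109 - 1170))*19491 = (-9090 - 1279)*19491 = -10369*19491 = -202102179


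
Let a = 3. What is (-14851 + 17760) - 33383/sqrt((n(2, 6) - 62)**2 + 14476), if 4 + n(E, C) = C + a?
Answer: 2909 - 33383*sqrt(709)/3545 ≈ 2658.3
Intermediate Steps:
n(E, C) = -1 + C (n(E, C) = -4 + (C + 3) = -4 + (3 + C) = -1 + C)
(-14851 + 17760) - 33383/sqrt((n(2, 6) - 62)**2 + 14476) = (-14851 + 17760) - 33383/sqrt(((-1 + 6) - 62)**2 + 14476) = 2909 - 33383/sqrt((5 - 62)**2 + 14476) = 2909 - 33383/sqrt((-57)**2 + 14476) = 2909 - 33383/sqrt(3249 + 14476) = 2909 - 33383*sqrt(709)/3545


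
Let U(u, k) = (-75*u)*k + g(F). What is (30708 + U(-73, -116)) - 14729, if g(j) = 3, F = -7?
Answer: -619118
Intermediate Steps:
U(u, k) = 3 - 75*k*u (U(u, k) = (-75*u)*k + 3 = -75*k*u + 3 = 3 - 75*k*u)
(30708 + U(-73, -116)) - 14729 = (30708 + (3 - 75*(-116)*(-73))) - 14729 = (30708 + (3 - 635100)) - 14729 = (30708 - 635097) - 14729 = -604389 - 14729 = -619118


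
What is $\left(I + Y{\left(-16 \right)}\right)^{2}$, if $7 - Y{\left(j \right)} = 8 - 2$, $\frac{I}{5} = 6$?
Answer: $961$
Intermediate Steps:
$I = 30$ ($I = 5 \cdot 6 = 30$)
$Y{\left(j \right)} = 1$ ($Y{\left(j \right)} = 7 - \left(8 - 2\right) = 7 - 6 = 1$)
$\left(I + Y{\left(-16 \right)}\right)^{2} = \left(30 + 1\right)^{2} = 31^{2} = 961$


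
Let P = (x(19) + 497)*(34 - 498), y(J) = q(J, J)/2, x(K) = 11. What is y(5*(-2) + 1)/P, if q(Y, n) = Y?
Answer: 9/471424 ≈ 1.9091e-5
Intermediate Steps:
y(J) = J/2
P = -235712 (P = (11 + 497)*(34 - 498) = 508*(-464) = -235712)
y(5*(-2) + 1)/P = ((5*(-2) + 1)/2)/(-235712) = ((-10 + 1)/2)*(-1/235712) = ((½)*(-9))*(-1/235712) = -9/2*(-1/235712) = 9/471424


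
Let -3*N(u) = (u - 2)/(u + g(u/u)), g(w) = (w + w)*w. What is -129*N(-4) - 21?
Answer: 108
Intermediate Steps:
g(w) = 2*w² (g(w) = (2*w)*w = 2*w²)
N(u) = -(-2 + u)/(3*(2 + u)) (N(u) = -(u - 2)/(3*(u + 2*(u/u)²)) = -(-2 + u)/(3*(u + 2*1²)) = -(-2 + u)/(3*(u + 2*1)) = -(-2 + u)/(3*(u + 2)) = -(-2 + u)/(3*(2 + u)))
-129*N(-4) - 21 = -43*(2 - 1*(-4))/(2 - 4) - 21 = -43*(2 + 4)/(-2) - 21 = -43*(-1)*6/2 - 21 = -129*(-1) - 21 = 129 - 21 = 108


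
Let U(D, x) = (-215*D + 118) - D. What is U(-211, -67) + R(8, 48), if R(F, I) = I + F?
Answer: 45750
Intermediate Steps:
R(F, I) = F + I
U(D, x) = 118 - 216*D (U(D, x) = (118 - 215*D) - D = 118 - 216*D)
U(-211, -67) + R(8, 48) = (118 - 216*(-211)) + (8 + 48) = (118 + 45576) + 56 = 45694 + 56 = 45750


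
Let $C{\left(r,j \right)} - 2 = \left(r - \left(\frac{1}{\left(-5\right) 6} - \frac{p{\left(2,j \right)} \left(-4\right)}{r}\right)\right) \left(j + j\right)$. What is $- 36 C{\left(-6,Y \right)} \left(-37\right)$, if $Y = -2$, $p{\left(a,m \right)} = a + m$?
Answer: $\frac{172272}{5} \approx 34454.0$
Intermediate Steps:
$C{\left(r,j \right)} = 2 + 2 j \left(\frac{1}{30} + r + \frac{-8 - 4 j}{r}\right)$ ($C{\left(r,j \right)} = 2 + \left(r - \left(\frac{1}{\left(-5\right) 6} - \frac{\left(2 + j\right) \left(-4\right)}{r}\right)\right) \left(j + j\right) = 2 + \left(r + \left(- \frac{1}{-30} + \frac{-8 - 4 j}{r}\right)\right) 2 j = 2 + \left(r + \left(\left(-1\right) \left(- \frac{1}{30}\right) + \frac{-8 - 4 j}{r}\right)\right) 2 j = 2 + \left(r + \left(\frac{1}{30} + \frac{-8 - 4 j}{r}\right)\right) 2 j = 2 + \left(\frac{1}{30} + r + \frac{-8 - 4 j}{r}\right) 2 j = 2 + 2 j \left(\frac{1}{30} + r + \frac{-8 - 4 j}{r}\right)$)
$- 36 C{\left(-6,Y \right)} \left(-37\right) = - 36 \frac{- 6 \left(30 - 2 + 30 \left(-2\right) \left(-6\right)\right) - - 240 \left(2 - 2\right)}{15 \left(-6\right)} \left(-37\right) = - 36 \cdot \frac{1}{15} \left(- \frac{1}{6}\right) \left(- 6 \left(30 - 2 + 360\right) - \left(-240\right) 0\right) \left(-37\right) = - 36 \cdot \frac{1}{15} \left(- \frac{1}{6}\right) \left(\left(-6\right) 388 + 0\right) \left(-37\right) = - 36 \cdot \frac{1}{15} \left(- \frac{1}{6}\right) \left(-2328 + 0\right) \left(-37\right) = - 36 \cdot \frac{1}{15} \left(- \frac{1}{6}\right) \left(-2328\right) \left(-37\right) = \left(-36\right) \frac{388}{15} \left(-37\right) = \left(- \frac{4656}{5}\right) \left(-37\right) = \frac{172272}{5}$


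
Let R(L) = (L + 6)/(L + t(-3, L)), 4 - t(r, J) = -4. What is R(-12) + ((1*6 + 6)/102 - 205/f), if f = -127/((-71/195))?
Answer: 173441/168402 ≈ 1.0299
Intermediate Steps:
t(r, J) = 8 (t(r, J) = 4 - 1*(-4) = 4 + 4 = 8)
R(L) = (6 + L)/(8 + L) (R(L) = (L + 6)/(L + 8) = (6 + L)/(8 + L))
f = 24765/71 (f = -127/((-71*1/195)) = -127/(-71/195) = -127*(-195/71) = 24765/71 ≈ 348.80)
R(-12) + ((1*6 + 6)/102 - 205/f) = (6 - 12)/(8 - 12) + ((1*6 + 6)/102 - 205/24765/71) = -6/(-4) + ((6 + 6)*(1/102) - 205*71/24765) = -¼*(-6) + (12*(1/102) - 2911/4953) = 3/2 + (2/17 - 2911/4953) = 3/2 - 39581/84201 = 173441/168402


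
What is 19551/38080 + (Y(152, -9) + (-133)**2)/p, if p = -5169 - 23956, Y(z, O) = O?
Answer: -593323/6337600 ≈ -0.093619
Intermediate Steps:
p = -29125
19551/38080 + (Y(152, -9) + (-133)**2)/p = 19551/38080 + (-9 + (-133)**2)/(-29125) = 19551*(1/38080) + (-9 + 17689)*(-1/29125) = 2793/5440 + 17680*(-1/29125) = 2793/5440 - 3536/5825 = -593323/6337600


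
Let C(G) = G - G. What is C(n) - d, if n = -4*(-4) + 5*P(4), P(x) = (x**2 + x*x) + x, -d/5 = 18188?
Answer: 90940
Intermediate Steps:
d = -90940 (d = -5*18188 = -90940)
P(x) = x + 2*x**2 (P(x) = (x**2 + x**2) + x = 2*x**2 + x = x + 2*x**2)
n = 196 (n = -4*(-4) + 5*(4*(1 + 2*4)) = 16 + 5*(4*(1 + 8)) = 16 + 5*(4*9) = 16 + 5*36 = 16 + 180 = 196)
C(G) = 0
C(n) - d = 0 - 1*(-90940) = 0 + 90940 = 90940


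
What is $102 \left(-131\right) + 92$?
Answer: $-13270$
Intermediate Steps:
$102 \left(-131\right) + 92 = -13362 + 92 = -13270$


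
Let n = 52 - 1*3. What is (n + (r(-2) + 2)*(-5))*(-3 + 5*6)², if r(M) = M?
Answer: 35721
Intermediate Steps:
n = 49 (n = 52 - 3 = 49)
(n + (r(-2) + 2)*(-5))*(-3 + 5*6)² = (49 + (-2 + 2)*(-5))*(-3 + 5*6)² = (49 + 0*(-5))*(-3 + 30)² = (49 + 0)*27² = 49*729 = 35721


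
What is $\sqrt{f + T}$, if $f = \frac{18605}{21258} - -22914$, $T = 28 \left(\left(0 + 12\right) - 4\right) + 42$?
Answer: $\frac{\sqrt{1163944104290}}{7086} \approx 152.25$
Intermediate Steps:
$T = 266$ ($T = 28 \left(12 - 4\right) + 42 = 28 \cdot 8 + 42 = 224 + 42 = 266$)
$f = \frac{487124417}{21258}$ ($f = 18605 \cdot \frac{1}{21258} + 22914 = \frac{18605}{21258} + 22914 = \frac{487124417}{21258} \approx 22915.0$)
$\sqrt{f + T} = \sqrt{\frac{487124417}{21258} + 266} = \sqrt{\frac{492779045}{21258}} = \frac{\sqrt{1163944104290}}{7086}$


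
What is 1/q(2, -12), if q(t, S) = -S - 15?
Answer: -⅓ ≈ -0.33333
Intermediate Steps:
q(t, S) = -15 - S
1/q(2, -12) = 1/(-15 - 1*(-12)) = 1/(-15 + 12) = 1/(-3) = -⅓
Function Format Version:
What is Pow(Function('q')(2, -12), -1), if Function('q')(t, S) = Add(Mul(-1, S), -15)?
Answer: Rational(-1, 3) ≈ -0.33333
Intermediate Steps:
Function('q')(t, S) = Add(-15, Mul(-1, S))
Pow(Function('q')(2, -12), -1) = Pow(Add(-15, Mul(-1, -12)), -1) = Pow(Add(-15, 12), -1) = Pow(-3, -1) = Rational(-1, 3)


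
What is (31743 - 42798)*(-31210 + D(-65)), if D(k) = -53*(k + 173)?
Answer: 408305370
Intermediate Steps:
D(k) = -9169 - 53*k (D(k) = -53*(173 + k) = -9169 - 53*k)
(31743 - 42798)*(-31210 + D(-65)) = (31743 - 42798)*(-31210 + (-9169 - 53*(-65))) = -11055*(-31210 + (-9169 + 3445)) = -11055*(-31210 - 5724) = -11055*(-36934) = 408305370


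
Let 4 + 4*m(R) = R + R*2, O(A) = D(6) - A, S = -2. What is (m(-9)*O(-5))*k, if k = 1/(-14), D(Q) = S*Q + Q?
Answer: -31/56 ≈ -0.55357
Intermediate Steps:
D(Q) = -Q (D(Q) = -2*Q + Q = -Q)
k = -1/14 ≈ -0.071429
O(A) = -6 - A (O(A) = -1*6 - A = -6 - A)
m(R) = -1 + 3*R/4 (m(R) = -1 + (R + R*2)/4 = -1 + (R + 2*R)/4 = -1 + (3*R)/4 = -1 + 3*R/4)
(m(-9)*O(-5))*k = ((-1 + (¾)*(-9))*(-6 - 1*(-5)))*(-1/14) = ((-1 - 27/4)*(-6 + 5))*(-1/14) = -31/4*(-1)*(-1/14) = (31/4)*(-1/14) = -31/56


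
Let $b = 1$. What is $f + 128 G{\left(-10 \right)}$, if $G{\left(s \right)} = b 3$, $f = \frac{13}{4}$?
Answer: $\frac{1549}{4} \approx 387.25$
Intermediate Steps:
$f = \frac{13}{4}$ ($f = 13 \cdot \frac{1}{4} = \frac{13}{4} \approx 3.25$)
$G{\left(s \right)} = 3$ ($G{\left(s \right)} = 1 \cdot 3 = 3$)
$f + 128 G{\left(-10 \right)} = \frac{13}{4} + 128 \cdot 3 = \frac{13}{4} + 384 = \frac{1549}{4}$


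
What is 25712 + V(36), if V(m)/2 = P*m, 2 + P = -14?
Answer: 24560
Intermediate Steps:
P = -16 (P = -2 - 14 = -16)
V(m) = -32*m (V(m) = 2*(-16*m) = -32*m)
25712 + V(36) = 25712 - 32*36 = 25712 - 1152 = 24560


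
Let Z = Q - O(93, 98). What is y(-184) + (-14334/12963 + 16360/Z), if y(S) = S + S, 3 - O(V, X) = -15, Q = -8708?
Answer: -6993920658/18852523 ≈ -370.98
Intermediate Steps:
O(V, X) = 18 (O(V, X) = 3 - 1*(-15) = 3 + 15 = 18)
y(S) = 2*S
Z = -8726 (Z = -8708 - 1*18 = -8708 - 18 = -8726)
y(-184) + (-14334/12963 + 16360/Z) = 2*(-184) + (-14334/12963 + 16360/(-8726)) = -368 + (-14334*1/12963 + 16360*(-1/8726)) = -368 + (-4778/4321 - 8180/4363) = -368 - 56192194/18852523 = -6993920658/18852523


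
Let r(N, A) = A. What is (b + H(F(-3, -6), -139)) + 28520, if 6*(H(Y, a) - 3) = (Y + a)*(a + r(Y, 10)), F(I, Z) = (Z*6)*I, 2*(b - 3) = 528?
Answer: 58913/2 ≈ 29457.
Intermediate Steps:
b = 267 (b = 3 + (1/2)*528 = 3 + 264 = 267)
F(I, Z) = 6*I*Z (F(I, Z) = (6*Z)*I = 6*I*Z)
H(Y, a) = 3 + (10 + a)*(Y + a)/6 (H(Y, a) = 3 + ((Y + a)*(a + 10))/6 = 3 + ((Y + a)*(10 + a))/6 = 3 + ((10 + a)*(Y + a))/6 = 3 + (10 + a)*(Y + a)/6)
(b + H(F(-3, -6), -139)) + 28520 = (267 + (3 + (1/6)*(-139)**2 + 5*(6*(-3)*(-6))/3 + (5/3)*(-139) + (1/6)*(6*(-3)*(-6))*(-139))) + 28520 = (267 + (3 + (1/6)*19321 + (5/3)*108 - 695/3 + (1/6)*108*(-139))) + 28520 = (267 + (3 + 19321/6 + 180 - 695/3 - 2502)) + 28520 = (267 + 1339/2) + 28520 = 1873/2 + 28520 = 58913/2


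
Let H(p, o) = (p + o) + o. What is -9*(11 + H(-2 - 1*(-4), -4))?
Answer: -45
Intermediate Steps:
H(p, o) = p + 2*o (H(p, o) = (o + p) + o = p + 2*o)
-9*(11 + H(-2 - 1*(-4), -4)) = -9*(11 + ((-2 - 1*(-4)) + 2*(-4))) = -9*(11 + ((-2 + 4) - 8)) = -9*(11 + (2 - 8)) = -9*(11 - 6) = -9*5 = -45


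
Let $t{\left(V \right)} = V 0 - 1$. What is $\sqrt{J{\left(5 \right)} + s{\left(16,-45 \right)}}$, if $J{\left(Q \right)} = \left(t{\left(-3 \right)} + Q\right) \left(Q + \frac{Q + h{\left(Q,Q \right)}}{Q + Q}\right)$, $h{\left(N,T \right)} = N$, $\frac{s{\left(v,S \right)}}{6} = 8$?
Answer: $6 \sqrt{2} \approx 8.4853$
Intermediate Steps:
$s{\left(v,S \right)} = 48$ ($s{\left(v,S \right)} = 6 \cdot 8 = 48$)
$t{\left(V \right)} = -1$ ($t{\left(V \right)} = 0 - 1 = -1$)
$J{\left(Q \right)} = \left(1 + Q\right) \left(-1 + Q\right)$ ($J{\left(Q \right)} = \left(-1 + Q\right) \left(Q + \frac{Q + Q}{Q + Q}\right) = \left(-1 + Q\right) \left(Q + \frac{2 Q}{2 Q}\right) = \left(-1 + Q\right) \left(Q + 2 Q \frac{1}{2 Q}\right) = \left(-1 + Q\right) \left(Q + 1\right) = \left(-1 + Q\right) \left(1 + Q\right) = \left(1 + Q\right) \left(-1 + Q\right)$)
$\sqrt{J{\left(5 \right)} + s{\left(16,-45 \right)}} = \sqrt{\left(-1 + 5^{2}\right) + 48} = \sqrt{\left(-1 + 25\right) + 48} = \sqrt{24 + 48} = \sqrt{72} = 6 \sqrt{2}$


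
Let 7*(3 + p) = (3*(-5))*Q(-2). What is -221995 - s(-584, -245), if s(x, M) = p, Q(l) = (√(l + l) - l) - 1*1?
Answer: -1553929/7 + 30*I/7 ≈ -2.2199e+5 + 4.2857*I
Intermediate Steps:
Q(l) = -1 - l + √2*√l (Q(l) = (√(2*l) - l) - 1 = (√2*√l - l) - 1 = (-l + √2*√l) - 1 = -1 - l + √2*√l)
p = -36/7 - 30*I/7 (p = -3 + ((3*(-5))*(-1 - 1*(-2) + √2*√(-2)))/7 = -3 + (-15*(-1 + 2 + √2*(I*√2)))/7 = -3 + (-15*(-1 + 2 + 2*I))/7 = -3 + (-15*(1 + 2*I))/7 = -3 + (-15 - 30*I)/7 = -3 + (-15/7 - 30*I/7) = -36/7 - 30*I/7 ≈ -5.1429 - 4.2857*I)
s(x, M) = -36/7 - 30*I/7
-221995 - s(-584, -245) = -221995 - (-36/7 - 30*I/7) = -221995 + (36/7 + 30*I/7) = -1553929/7 + 30*I/7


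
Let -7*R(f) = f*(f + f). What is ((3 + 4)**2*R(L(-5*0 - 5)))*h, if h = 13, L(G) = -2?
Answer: -728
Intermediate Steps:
R(f) = -2*f**2/7 (R(f) = -f*(f + f)/7 = -f*2*f/7 = -2*f**2/7)
((3 + 4)**2*R(L(-5*0 - 5)))*h = ((3 + 4)**2*(-2/7*(-2)**2))*13 = (7**2*(-2/7*4))*13 = (49*(-8/7))*13 = -56*13 = -728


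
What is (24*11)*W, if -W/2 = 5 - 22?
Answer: 8976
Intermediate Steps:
W = 34 (W = -2*(5 - 22) = -2*(-17) = 34)
(24*11)*W = (24*11)*34 = 264*34 = 8976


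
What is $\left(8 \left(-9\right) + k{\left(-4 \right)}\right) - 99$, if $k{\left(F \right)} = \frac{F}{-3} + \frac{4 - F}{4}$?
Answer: $- \frac{503}{3} \approx -167.67$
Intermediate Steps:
$k{\left(F \right)} = 1 - \frac{7 F}{12}$ ($k{\left(F \right)} = F \left(- \frac{1}{3}\right) + \left(4 - F\right) \frac{1}{4} = - \frac{F}{3} - \left(-1 + \frac{F}{4}\right) = 1 - \frac{7 F}{12}$)
$\left(8 \left(-9\right) + k{\left(-4 \right)}\right) - 99 = \left(8 \left(-9\right) + \left(1 - - \frac{7}{3}\right)\right) - 99 = \left(-72 + \left(1 + \frac{7}{3}\right)\right) - 99 = \left(-72 + \frac{10}{3}\right) - 99 = - \frac{206}{3} - 99 = - \frac{503}{3}$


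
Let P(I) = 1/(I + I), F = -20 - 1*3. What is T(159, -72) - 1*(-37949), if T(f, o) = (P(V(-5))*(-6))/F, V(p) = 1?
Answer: 872830/23 ≈ 37949.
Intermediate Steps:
F = -23 (F = -20 - 3 = -23)
P(I) = 1/(2*I)
T(f, o) = 3/23 (T(f, o) = (((½)/1)*(-6))/(-23) = (((½)*1)*(-6))*(-1/23) = ((½)*(-6))*(-1/23) = -3*(-1/23) = 3/23)
T(159, -72) - 1*(-37949) = 3/23 - 1*(-37949) = 3/23 + 37949 = 872830/23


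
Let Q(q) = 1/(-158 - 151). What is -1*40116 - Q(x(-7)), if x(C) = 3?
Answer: -12395843/309 ≈ -40116.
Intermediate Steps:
Q(q) = -1/309 (Q(q) = 1/(-309) = -1/309)
-1*40116 - Q(x(-7)) = -1*40116 - 1*(-1/309) = -40116 + 1/309 = -12395843/309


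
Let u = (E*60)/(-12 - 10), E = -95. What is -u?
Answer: -2850/11 ≈ -259.09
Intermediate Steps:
u = 2850/11 (u = (-95*60)/(-12 - 10) = -5700/(-22) = -5700*(-1/22) = 2850/11 ≈ 259.09)
-u = -1*2850/11 = -2850/11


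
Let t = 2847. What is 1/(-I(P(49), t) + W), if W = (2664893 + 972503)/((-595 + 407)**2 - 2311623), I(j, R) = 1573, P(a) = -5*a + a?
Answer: -2276279/3584224263 ≈ -0.00063508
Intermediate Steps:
P(a) = -4*a
W = -3637396/2276279 (W = 3637396/((-188)**2 - 2311623) = 3637396/(35344 - 2311623) = 3637396/(-2276279) = 3637396*(-1/2276279) = -3637396/2276279 ≈ -1.5980)
1/(-I(P(49), t) + W) = 1/(-1*1573 - 3637396/2276279) = 1/(-1573 - 3637396/2276279) = 1/(-3584224263/2276279) = -2276279/3584224263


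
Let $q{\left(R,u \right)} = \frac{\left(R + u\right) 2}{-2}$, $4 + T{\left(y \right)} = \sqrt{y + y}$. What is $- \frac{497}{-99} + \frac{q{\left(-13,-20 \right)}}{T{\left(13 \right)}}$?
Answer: $\frac{9019}{495} + \frac{33 \sqrt{26}}{10} \approx 35.047$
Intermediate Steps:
$T{\left(y \right)} = -4 + \sqrt{2} \sqrt{y}$ ($T{\left(y \right)} = -4 + \sqrt{y + y} = -4 + \sqrt{2 y} = -4 + \sqrt{2} \sqrt{y}$)
$q{\left(R,u \right)} = - R - u$ ($q{\left(R,u \right)} = \left(2 R + 2 u\right) \left(- \frac{1}{2}\right) = - R - u$)
$- \frac{497}{-99} + \frac{q{\left(-13,-20 \right)}}{T{\left(13 \right)}} = - \frac{497}{-99} + \frac{\left(-1\right) \left(-13\right) - -20}{-4 + \sqrt{2} \sqrt{13}} = \left(-497\right) \left(- \frac{1}{99}\right) + \frac{13 + 20}{-4 + \sqrt{26}} = \frac{497}{99} + \frac{33}{-4 + \sqrt{26}}$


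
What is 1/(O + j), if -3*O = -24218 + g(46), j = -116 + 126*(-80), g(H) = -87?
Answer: -3/6283 ≈ -0.00047748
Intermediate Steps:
j = -10196 (j = -116 - 10080 = -10196)
O = 24305/3 (O = -(-24218 - 87)/3 = -⅓*(-24305) = 24305/3 ≈ 8101.7)
1/(O + j) = 1/(24305/3 - 10196) = 1/(-6283/3) = -3/6283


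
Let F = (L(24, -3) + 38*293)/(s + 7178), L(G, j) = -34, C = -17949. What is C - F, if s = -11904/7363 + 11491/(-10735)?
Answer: -10180646945532033/567149678617 ≈ -17951.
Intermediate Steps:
s = -212397673/79041805 (s = -11904*1/7363 + 11491*(-1/10735) = -11904/7363 - 11491/10735 = -212397673/79041805 ≈ -2.6872)
F = 877364035500/567149678617 (F = (-34 + 38*293)/(-212397673/79041805 + 7178) = (-34 + 11134)/(567149678617/79041805) = 11100*(79041805/567149678617) = 877364035500/567149678617 ≈ 1.5470)
C - F = -17949 - 1*877364035500/567149678617 = -17949 - 877364035500/567149678617 = -10180646945532033/567149678617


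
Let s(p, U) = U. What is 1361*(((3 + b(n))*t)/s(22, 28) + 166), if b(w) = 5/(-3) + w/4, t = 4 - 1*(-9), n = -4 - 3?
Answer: 75822671/336 ≈ 2.2566e+5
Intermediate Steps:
n = -7
t = 13 (t = 4 + 9 = 13)
b(w) = -5/3 + w/4 (b(w) = 5*(-⅓) + w*(¼) = -5/3 + w/4)
1361*(((3 + b(n))*t)/s(22, 28) + 166) = 1361*(((3 + (-5/3 + (¼)*(-7)))*13)/28 + 166) = 1361*(((3 + (-5/3 - 7/4))*13)*(1/28) + 166) = 1361*(((3 - 41/12)*13)*(1/28) + 166) = 1361*(-5/12*13*(1/28) + 166) = 1361*(-65/12*1/28 + 166) = 1361*(-65/336 + 166) = 1361*(55711/336) = 75822671/336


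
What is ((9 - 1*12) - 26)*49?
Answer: -1421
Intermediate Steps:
((9 - 1*12) - 26)*49 = ((9 - 12) - 26)*49 = (-3 - 26)*49 = -29*49 = -1421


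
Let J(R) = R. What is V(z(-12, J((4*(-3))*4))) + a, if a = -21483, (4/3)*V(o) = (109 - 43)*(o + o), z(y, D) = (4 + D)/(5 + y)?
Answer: -146025/7 ≈ -20861.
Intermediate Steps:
z(y, D) = (4 + D)/(5 + y)
V(o) = 99*o (V(o) = 3*((109 - 43)*(o + o))/4 = 3*(66*(2*o))/4 = 3*(132*o)/4 = 99*o)
V(z(-12, J((4*(-3))*4))) + a = 99*((4 + (4*(-3))*4)/(5 - 12)) - 21483 = 99*((4 - 12*4)/(-7)) - 21483 = 99*(-(4 - 48)/7) - 21483 = 99*(-⅐*(-44)) - 21483 = 99*(44/7) - 21483 = 4356/7 - 21483 = -146025/7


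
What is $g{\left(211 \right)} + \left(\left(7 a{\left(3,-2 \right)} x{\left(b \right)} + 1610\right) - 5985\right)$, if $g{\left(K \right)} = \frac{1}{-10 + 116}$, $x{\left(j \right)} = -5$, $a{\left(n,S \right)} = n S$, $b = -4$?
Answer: $- \frac{441489}{106} \approx -4165.0$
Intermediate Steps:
$a{\left(n,S \right)} = S n$
$g{\left(K \right)} = \frac{1}{106}$
$g{\left(211 \right)} + \left(\left(7 a{\left(3,-2 \right)} x{\left(b \right)} + 1610\right) - 5985\right) = \frac{1}{106} - \left(4375 - 7 \left(\left(-2\right) 3\right) \left(-5\right)\right) = \frac{1}{106} - \left(4375 - 7 \left(-6\right) \left(-5\right)\right) = \frac{1}{106} + \left(\left(\left(-42\right) \left(-5\right) + 1610\right) - 5985\right) = \frac{1}{106} + \left(\left(210 + 1610\right) - 5985\right) = \frac{1}{106} + \left(1820 - 5985\right) = \frac{1}{106} - 4165 = - \frac{441489}{106}$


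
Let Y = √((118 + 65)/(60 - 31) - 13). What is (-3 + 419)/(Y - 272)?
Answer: -1640704/1072865 - 208*I*√5626/1072865 ≈ -1.5293 - 0.014542*I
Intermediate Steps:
Y = I*√5626/29 (Y = √(183/29 - 13) = √(-194/29) = I*√5626/29 ≈ 2.5864*I)
(-3 + 419)/(Y - 272) = (-3 + 419)/(I*√5626/29 - 272) = 416/(-272 + I*√5626/29)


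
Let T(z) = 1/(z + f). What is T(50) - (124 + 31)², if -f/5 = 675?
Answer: -79883126/3325 ≈ -24025.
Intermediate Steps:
f = -3375 (f = -5*675 = -3375)
T(z) = 1/(-3375 + z) (T(z) = 1/(z - 3375) = 1/(-3375 + z))
T(50) - (124 + 31)² = 1/(-3375 + 50) - (124 + 31)² = 1/(-3325) - 1*155² = -1/3325 - 1*24025 = -1/3325 - 24025 = -79883126/3325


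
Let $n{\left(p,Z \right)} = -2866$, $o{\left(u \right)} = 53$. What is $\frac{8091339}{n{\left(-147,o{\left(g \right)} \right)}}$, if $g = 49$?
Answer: $- \frac{8091339}{2866} \approx -2823.2$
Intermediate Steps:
$\frac{8091339}{n{\left(-147,o{\left(g \right)} \right)}} = \frac{8091339}{-2866} = 8091339 \left(- \frac{1}{2866}\right) = - \frac{8091339}{2866}$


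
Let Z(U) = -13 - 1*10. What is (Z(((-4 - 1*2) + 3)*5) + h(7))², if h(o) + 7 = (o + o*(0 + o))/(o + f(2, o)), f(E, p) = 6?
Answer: 111556/169 ≈ 660.09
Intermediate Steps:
Z(U) = -23 (Z(U) = -13 - 10 = -23)
h(o) = -7 + (o + o²)/(6 + o) (h(o) = -7 + (o + o*(0 + o))/(o + 6) = -7 + (o + o*o)/(6 + o) = -7 + (o + o²)/(6 + o))
(Z(((-4 - 1*2) + 3)*5) + h(7))² = (-23 + (-42 + 7² - 6*7)/(6 + 7))² = (-23 + (-42 + 49 - 42)/13)² = (-23 + (1/13)*(-35))² = (-23 - 35/13)² = (-334/13)² = 111556/169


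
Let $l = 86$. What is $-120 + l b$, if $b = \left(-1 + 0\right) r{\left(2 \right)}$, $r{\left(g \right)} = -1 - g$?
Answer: $138$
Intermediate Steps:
$b = 3$ ($b = \left(-1 + 0\right) \left(-1 - 2\right) = - (-1 - 2) = \left(-1\right) \left(-3\right) = 3$)
$-120 + l b = -120 + 86 \cdot 3 = -120 + 258 = 138$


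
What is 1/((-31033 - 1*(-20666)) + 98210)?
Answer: 1/87843 ≈ 1.1384e-5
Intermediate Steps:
1/((-31033 - 1*(-20666)) + 98210) = 1/((-31033 + 20666) + 98210) = 1/(-10367 + 98210) = 1/87843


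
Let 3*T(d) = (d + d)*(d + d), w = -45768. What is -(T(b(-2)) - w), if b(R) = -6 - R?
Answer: -137368/3 ≈ -45789.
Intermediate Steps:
T(d) = 4*d²/3 (T(d) = ((d + d)*(d + d))/3 = ((2*d)*(2*d))/3 = (4*d²)/3 = 4*d²/3)
-(T(b(-2)) - w) = -(4*(-6 - 1*(-2))²/3 - 1*(-45768)) = -(4*(-6 + 2)²/3 + 45768) = -((4/3)*(-4)² + 45768) = -((4/3)*16 + 45768) = -(64/3 + 45768) = -1*137368/3 = -137368/3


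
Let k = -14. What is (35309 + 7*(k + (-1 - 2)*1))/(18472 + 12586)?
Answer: 17595/15529 ≈ 1.1330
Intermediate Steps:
(35309 + 7*(k + (-1 - 2)*1))/(18472 + 12586) = (35309 + 7*(-14 + (-1 - 2)*1))/(18472 + 12586) = (35309 + 7*(-14 - 3*1))/31058 = (35309 + 7*(-14 - 3))*(1/31058) = (35309 + 7*(-17))*(1/31058) = (35309 - 119)*(1/31058) = 35190*(1/31058) = 17595/15529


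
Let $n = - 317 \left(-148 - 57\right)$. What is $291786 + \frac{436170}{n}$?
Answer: $\frac{3792429876}{12997} \approx 2.9179 \cdot 10^{5}$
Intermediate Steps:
$n = 64985$ ($n = \left(-317\right) \left(-205\right) = 64985$)
$291786 + \frac{436170}{n} = 291786 + \frac{436170}{64985} = 291786 + 436170 \cdot \frac{1}{64985} = 291786 + \frac{87234}{12997} = \frac{3792429876}{12997}$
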